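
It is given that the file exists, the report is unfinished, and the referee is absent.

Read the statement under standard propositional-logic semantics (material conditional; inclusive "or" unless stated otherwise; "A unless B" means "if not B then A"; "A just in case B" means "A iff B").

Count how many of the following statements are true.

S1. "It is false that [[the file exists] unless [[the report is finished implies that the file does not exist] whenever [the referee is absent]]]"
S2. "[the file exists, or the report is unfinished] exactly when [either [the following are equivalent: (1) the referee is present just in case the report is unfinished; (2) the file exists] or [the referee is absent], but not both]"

1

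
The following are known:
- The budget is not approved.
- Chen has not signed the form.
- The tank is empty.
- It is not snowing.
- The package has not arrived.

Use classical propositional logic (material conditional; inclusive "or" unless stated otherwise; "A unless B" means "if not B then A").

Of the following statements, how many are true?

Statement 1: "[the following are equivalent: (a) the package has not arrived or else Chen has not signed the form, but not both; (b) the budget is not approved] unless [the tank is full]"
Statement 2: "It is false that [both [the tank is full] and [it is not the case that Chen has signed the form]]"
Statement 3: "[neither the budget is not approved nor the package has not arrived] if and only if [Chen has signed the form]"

2

Let U = "the package has arrived" (False), Q = "Chen has signed the form" (False), P = "the budget is approved" (False), R = "the tank is full" (False).

Statement 1: This is ((not U xor not Q) iff not P) or R.

not U = not False = True
not Q = not False = True
not U xor not Q = True xor True = False
not P = not False = True
(not U xor not Q) iff not P = False iff True = False
((not U xor not Q) iff not P) or R = False or False = False
Hence Statement 1 is false.

Statement 2: Parsed as not (R and not Q)

not Q = not False = True
R and not Q = False and True = False
not (R and not Q) = not False = True
Hence Statement 2 is true.

Statement 3: Formalization: (not P nor not U) iff Q

not P = not False = True
not U = not False = True
not P nor not U = True nor True = False
(not P nor not U) iff Q = False iff False = True
Thus Statement 3 is true.

True statements: 2.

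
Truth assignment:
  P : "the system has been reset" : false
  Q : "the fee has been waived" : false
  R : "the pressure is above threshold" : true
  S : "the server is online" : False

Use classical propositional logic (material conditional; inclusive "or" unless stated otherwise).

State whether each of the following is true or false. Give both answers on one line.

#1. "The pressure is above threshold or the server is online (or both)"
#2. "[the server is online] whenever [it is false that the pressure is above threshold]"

#1 true; #2 true

#1: In symbols: R or S

R or S = True or False = True
So #1 is true.

#2: This is not R -> S.

not R = not True = False
not R -> S = False -> False = True
Hence #2 is true.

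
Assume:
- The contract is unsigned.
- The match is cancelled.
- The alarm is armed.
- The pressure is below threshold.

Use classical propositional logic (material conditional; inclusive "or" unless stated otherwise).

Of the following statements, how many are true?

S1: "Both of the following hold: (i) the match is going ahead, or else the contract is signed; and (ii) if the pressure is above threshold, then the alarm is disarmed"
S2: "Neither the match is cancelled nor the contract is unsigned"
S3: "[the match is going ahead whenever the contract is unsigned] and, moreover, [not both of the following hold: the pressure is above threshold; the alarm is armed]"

0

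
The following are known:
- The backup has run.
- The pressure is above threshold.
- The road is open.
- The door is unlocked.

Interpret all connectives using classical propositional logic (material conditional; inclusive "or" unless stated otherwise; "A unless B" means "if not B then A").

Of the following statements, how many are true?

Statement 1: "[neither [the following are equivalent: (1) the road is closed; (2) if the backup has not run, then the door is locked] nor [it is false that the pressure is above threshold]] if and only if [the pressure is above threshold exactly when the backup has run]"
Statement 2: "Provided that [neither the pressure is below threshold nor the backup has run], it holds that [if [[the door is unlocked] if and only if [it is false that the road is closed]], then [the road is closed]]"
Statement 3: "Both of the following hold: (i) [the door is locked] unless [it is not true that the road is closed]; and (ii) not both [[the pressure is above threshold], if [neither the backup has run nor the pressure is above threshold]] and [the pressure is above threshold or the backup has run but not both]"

Let R = "the road is closed" (F), P = "the backup has run" (T), S = "the door is locked" (F), Q = "the pressure is above threshold" (T).

Statement 1: In symbols: ((R <-> (~P -> S)) nor ~Q) <-> (Q <-> P)

~P = ~T = F
~P -> S = F -> F = T
R <-> (~P -> S) = F <-> T = F
~Q = ~T = F
(R <-> (~P -> S)) nor ~Q = F nor F = T
Q <-> P = T <-> T = T
((R <-> (~P -> S)) nor ~Q) <-> (Q <-> P) = T <-> T = T
Hence Statement 1 is true.

Statement 2: Parsed as (~Q nor P) -> ((~S <-> ~R) -> R)

~Q = ~T = F
~Q nor P = F nor T = F
~S = ~F = T
~R = ~F = T
~S <-> ~R = T <-> T = T
(~S <-> ~R) -> R = T -> F = F
(~Q nor P) -> ((~S <-> ~R) -> R) = F -> F = T
So Statement 2 is true.

Statement 3: This is (S | ~R) & (((P nor Q) -> Q) nand (Q xor P)).

~R = ~F = T
S | ~R = F | T = T
P nor Q = T nor T = F
(P nor Q) -> Q = F -> T = T
Q xor P = T xor T = F
((P nor Q) -> Q) nand (Q xor P) = T nand F = T
(S | ~R) & (((P nor Q) -> Q) nand (Q xor P)) = T & T = T
Hence Statement 3 is true.

3 of the 3 statements are true (Statement 1, Statement 2, Statement 3).

3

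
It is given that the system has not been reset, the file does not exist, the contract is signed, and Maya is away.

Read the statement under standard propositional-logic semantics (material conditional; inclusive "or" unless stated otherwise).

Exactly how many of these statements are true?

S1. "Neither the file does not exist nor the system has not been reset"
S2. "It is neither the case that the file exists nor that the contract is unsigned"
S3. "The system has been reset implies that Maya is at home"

2

Let V = "the file exists" (F), P = "the system has been reset" (F), K = "the contract is signed" (T), W = "Maya is at home" (F).

S1: In symbols: ~V nor ~P

~V = ~F = T
~P = ~F = T
~V nor ~P = T nor T = F
So S1 is false.

S2: This is V nor ~K.

~K = ~T = F
V nor ~K = F nor F = T
Hence S2 is true.

S3: Parsed as P -> W

P -> W = F -> F = T
So S3 is true.

Count: 2.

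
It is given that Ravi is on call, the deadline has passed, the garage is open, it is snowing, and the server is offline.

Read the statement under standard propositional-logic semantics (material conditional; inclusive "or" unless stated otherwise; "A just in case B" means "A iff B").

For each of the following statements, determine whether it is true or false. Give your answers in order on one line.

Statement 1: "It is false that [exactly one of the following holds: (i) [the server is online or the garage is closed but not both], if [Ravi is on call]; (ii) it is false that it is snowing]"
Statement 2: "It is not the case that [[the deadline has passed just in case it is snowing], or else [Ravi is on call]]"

Let P = "Ravi is on call" (T), U = "the server is online" (F), R = "the garage is closed" (F), S = "it is snowing" (T), Q = "the deadline has passed" (T).

Statement 1: Formalization: ¬((P → (U ⊕ R)) ⊕ ¬S)

U ⊕ R = F ⊕ F = F
P → (U ⊕ R) = T → F = F
¬S = ¬T = F
(P → (U ⊕ R)) ⊕ ¬S = F ⊕ F = F
¬((P → (U ⊕ R)) ⊕ ¬S) = ¬F = T
Thus Statement 1 is true.

Statement 2: In symbols: ¬((Q ↔ S) ∨ P)

Q ↔ S = T ↔ T = T
(Q ↔ S) ∨ P = T ∨ T = T
¬((Q ↔ S) ∨ P) = ¬T = F
So Statement 2 is false.

Statement 1 T / Statement 2 F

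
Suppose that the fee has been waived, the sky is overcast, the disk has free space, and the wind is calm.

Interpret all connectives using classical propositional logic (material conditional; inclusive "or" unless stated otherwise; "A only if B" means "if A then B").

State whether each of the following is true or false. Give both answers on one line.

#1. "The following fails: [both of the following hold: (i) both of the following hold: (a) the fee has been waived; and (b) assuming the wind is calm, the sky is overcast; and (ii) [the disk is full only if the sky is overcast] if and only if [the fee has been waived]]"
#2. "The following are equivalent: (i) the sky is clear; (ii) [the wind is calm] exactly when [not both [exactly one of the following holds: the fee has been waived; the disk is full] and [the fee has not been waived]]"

Let M = "the fee has been waived" (True), P = "the wind is strong" (False), G = "the sky is overcast" (True), Q = "the disk is full" (False).

#1: Formalization: not ((M and (not P -> G)) and ((Q -> G) iff M))

not P = not False = True
not P -> G = True -> True = True
M and (not P -> G) = True and True = True
Q -> G = False -> True = True
(Q -> G) iff M = True iff True = True
(M and (not P -> G)) and ((Q -> G) iff M) = True and True = True
not ((M and (not P -> G)) and ((Q -> G) iff M)) = not True = False
So #1 is false.

#2: This is not G iff (not P iff ((M xor Q) nand not M)).

not G = not True = False
not P = not False = True
M xor Q = True xor False = True
not M = not True = False
(M xor Q) nand not M = True nand False = True
not P iff ((M xor Q) nand not M) = True iff True = True
not G iff (not P iff ((M xor Q) nand not M)) = False iff True = False
Thus #2 is false.

#1 False, #2 False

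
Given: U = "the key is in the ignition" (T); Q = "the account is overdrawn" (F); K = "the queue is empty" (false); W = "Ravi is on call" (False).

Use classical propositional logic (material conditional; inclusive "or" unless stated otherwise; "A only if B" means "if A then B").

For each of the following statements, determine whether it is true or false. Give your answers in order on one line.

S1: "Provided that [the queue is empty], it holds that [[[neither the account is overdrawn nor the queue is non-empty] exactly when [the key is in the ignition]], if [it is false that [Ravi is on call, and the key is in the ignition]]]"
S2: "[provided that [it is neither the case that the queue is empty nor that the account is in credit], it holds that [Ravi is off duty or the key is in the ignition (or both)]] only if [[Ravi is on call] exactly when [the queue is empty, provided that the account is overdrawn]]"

S1: Formalization: K → (¬(W ∧ U) → ((Q ↓ ¬K) ↔ U))

W ∧ U = F ∧ T = F
¬(W ∧ U) = ¬F = T
¬K = ¬F = T
Q ↓ ¬K = F ↓ T = F
(Q ↓ ¬K) ↔ U = F ↔ T = F
¬(W ∧ U) → ((Q ↓ ¬K) ↔ U) = T → F = F
K → (¬(W ∧ U) → ((Q ↓ ¬K) ↔ U)) = F → F = T
Thus S1 is true.

S2: In symbols: ((K ↓ ¬Q) → (¬W ∨ U)) → (W ↔ (Q → K))

¬Q = ¬F = T
K ↓ ¬Q = F ↓ T = F
¬W = ¬F = T
¬W ∨ U = T ∨ T = T
(K ↓ ¬Q) → (¬W ∨ U) = F → T = T
Q → K = F → F = T
W ↔ (Q → K) = F ↔ T = F
((K ↓ ¬Q) → (¬W ∨ U)) → (W ↔ (Q → K)) = T → F = F
Hence S2 is false.

S1 T, S2 F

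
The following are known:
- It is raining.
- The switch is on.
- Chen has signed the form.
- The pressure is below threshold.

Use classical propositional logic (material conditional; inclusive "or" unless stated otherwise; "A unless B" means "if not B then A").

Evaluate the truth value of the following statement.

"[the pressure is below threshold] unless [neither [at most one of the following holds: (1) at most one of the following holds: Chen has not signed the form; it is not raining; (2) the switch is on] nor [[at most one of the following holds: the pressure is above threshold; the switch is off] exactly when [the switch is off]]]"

True.

Let S = "the pressure is above threshold" (F), L = "Chen has signed the form" (T), N = "it is raining" (T), Q = "the switch is on" (T).
Parsed as ¬S ∨ (((¬L ↑ ¬N) ↑ Q) ↓ ((S ↑ ¬Q) ↔ ¬Q))

¬S = ¬F = T
¬L = ¬T = F
¬N = ¬T = F
¬L ↑ ¬N = F ↑ F = T
(¬L ↑ ¬N) ↑ Q = T ↑ T = F
¬Q = ¬T = F
S ↑ ¬Q = F ↑ F = T
¬Q = ¬T = F
(S ↑ ¬Q) ↔ ¬Q = T ↔ F = F
((¬L ↑ ¬N) ↑ Q) ↓ ((S ↑ ¬Q) ↔ ¬Q) = F ↓ F = T
¬S ∨ (((¬L ↑ ¬N) ↑ Q) ↓ ((S ↑ ¬Q) ↔ ¬Q)) = T ∨ T = T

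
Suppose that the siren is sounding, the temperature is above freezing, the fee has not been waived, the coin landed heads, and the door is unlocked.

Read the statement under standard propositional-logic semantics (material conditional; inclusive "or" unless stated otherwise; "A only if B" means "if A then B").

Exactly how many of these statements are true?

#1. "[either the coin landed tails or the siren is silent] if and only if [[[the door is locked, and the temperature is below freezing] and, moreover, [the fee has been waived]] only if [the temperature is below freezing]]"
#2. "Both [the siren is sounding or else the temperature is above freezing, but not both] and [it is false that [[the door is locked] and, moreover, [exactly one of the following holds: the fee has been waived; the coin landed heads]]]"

Let P = "the coin landed heads" (T), G = "the siren is sounding" (T), D = "the door is locked" (F), N = "the temperature is below freezing" (F), V = "the fee has been waived" (F).

#1: This is (¬P ∨ ¬G) ↔ (((D ∧ N) ∧ V) → N).

¬P = ¬T = F
¬G = ¬T = F
¬P ∨ ¬G = F ∨ F = F
D ∧ N = F ∧ F = F
(D ∧ N) ∧ V = F ∧ F = F
((D ∧ N) ∧ V) → N = F → F = T
(¬P ∨ ¬G) ↔ (((D ∧ N) ∧ V) → N) = F ↔ T = F
Hence #1 is false.

#2: In symbols: (G ⊕ ¬N) ∧ ¬(D ∧ (V ⊕ P))

¬N = ¬F = T
G ⊕ ¬N = T ⊕ T = F
V ⊕ P = F ⊕ T = T
D ∧ (V ⊕ P) = F ∧ T = F
¬(D ∧ (V ⊕ P)) = ¬F = T
(G ⊕ ¬N) ∧ ¬(D ∧ (V ⊕ P)) = F ∧ T = F
Hence #2 is false.

True statements: 0 (none).

0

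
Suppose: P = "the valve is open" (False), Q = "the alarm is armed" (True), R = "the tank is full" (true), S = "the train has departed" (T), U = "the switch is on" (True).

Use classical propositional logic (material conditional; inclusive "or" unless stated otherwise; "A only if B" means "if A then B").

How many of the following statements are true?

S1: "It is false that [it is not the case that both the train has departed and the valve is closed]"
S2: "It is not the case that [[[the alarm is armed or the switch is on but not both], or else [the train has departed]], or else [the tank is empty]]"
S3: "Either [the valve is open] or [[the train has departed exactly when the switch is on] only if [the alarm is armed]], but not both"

2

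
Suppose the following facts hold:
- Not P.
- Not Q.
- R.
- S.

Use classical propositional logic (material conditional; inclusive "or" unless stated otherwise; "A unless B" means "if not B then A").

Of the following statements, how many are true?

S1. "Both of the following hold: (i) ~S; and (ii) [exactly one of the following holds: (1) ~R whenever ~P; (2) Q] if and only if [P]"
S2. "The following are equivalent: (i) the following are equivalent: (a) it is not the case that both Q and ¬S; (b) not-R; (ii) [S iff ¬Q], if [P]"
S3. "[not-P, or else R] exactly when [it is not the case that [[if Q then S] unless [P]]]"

S1: Formalization: not S and (((not P -> not R) xor Q) iff P)

not S = not True = False
not P = not False = True
not R = not True = False
not P -> not R = True -> False = False
(not P -> not R) xor Q = False xor False = False
((not P -> not R) xor Q) iff P = False iff False = True
not S and (((not P -> not R) xor Q) iff P) = False and True = False
So S1 is false.

S2: In symbols: ((Q nand not S) iff not R) iff (P -> (S iff not Q))

not S = not True = False
Q nand not S = False nand False = True
not R = not True = False
(Q nand not S) iff not R = True iff False = False
not Q = not False = True
S iff not Q = True iff True = True
P -> (S iff not Q) = False -> True = True
((Q nand not S) iff not R) iff (P -> (S iff not Q)) = False iff True = False
Thus S2 is false.

S3: In symbols: (not P or R) iff not ((Q -> S) or P)

not P = not False = True
not P or R = True or True = True
Q -> S = False -> True = True
(Q -> S) or P = True or False = True
not ((Q -> S) or P) = not True = False
(not P or R) iff not ((Q -> S) or P) = True iff False = False
Thus S3 is false.

0 of the 3 statements are true (none).

0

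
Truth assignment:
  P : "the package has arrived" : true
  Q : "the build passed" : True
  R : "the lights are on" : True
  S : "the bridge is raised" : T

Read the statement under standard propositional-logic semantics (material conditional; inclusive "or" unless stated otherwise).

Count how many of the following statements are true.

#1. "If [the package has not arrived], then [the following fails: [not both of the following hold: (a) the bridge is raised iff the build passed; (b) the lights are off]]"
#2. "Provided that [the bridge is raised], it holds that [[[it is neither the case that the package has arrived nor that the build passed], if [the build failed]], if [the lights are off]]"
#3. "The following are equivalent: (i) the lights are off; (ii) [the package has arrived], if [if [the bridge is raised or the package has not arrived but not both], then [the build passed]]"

2

#1: This is ~P -> ~((S <-> Q) nand ~R).

~P = ~T = F
S <-> Q = T <-> T = T
~R = ~T = F
(S <-> Q) nand ~R = T nand F = T
~((S <-> Q) nand ~R) = ~T = F
~P -> ~((S <-> Q) nand ~R) = F -> F = T
Hence #1 is true.

#2: Parsed as S -> (~R -> (~Q -> (P nor Q)))

~R = ~T = F
~Q = ~T = F
P nor Q = T nor T = F
~Q -> (P nor Q) = F -> F = T
~R -> (~Q -> (P nor Q)) = F -> T = T
S -> (~R -> (~Q -> (P nor Q))) = T -> T = T
Hence #2 is true.

#3: In symbols: ~R <-> (((S xor ~P) -> Q) -> P)

~R = ~T = F
~P = ~T = F
S xor ~P = T xor F = T
(S xor ~P) -> Q = T -> T = T
((S xor ~P) -> Q) -> P = T -> T = T
~R <-> (((S xor ~P) -> Q) -> P) = F <-> T = F
Thus #3 is false.

Count: 2.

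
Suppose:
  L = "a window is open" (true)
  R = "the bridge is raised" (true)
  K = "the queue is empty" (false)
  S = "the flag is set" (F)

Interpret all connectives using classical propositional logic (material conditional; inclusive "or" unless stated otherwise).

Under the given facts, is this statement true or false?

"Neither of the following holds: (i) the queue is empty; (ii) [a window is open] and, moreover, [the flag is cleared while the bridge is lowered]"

This is K nor (L and (not S and not R)).

not S = not False = True
not R = not True = False
not S and not R = True and False = False
L and (not S and not R) = True and False = False
K nor (L and (not S and not R)) = False nor False = True

true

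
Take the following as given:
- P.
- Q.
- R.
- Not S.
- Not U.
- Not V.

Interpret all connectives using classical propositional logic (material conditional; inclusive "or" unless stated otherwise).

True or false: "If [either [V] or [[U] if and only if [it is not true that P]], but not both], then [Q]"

The statement is true.

Parsed as (V xor (U <-> ~P)) -> Q

~P = ~T = F
U <-> ~P = F <-> F = T
V xor (U <-> ~P) = F xor T = T
(V xor (U <-> ~P)) -> Q = T -> T = T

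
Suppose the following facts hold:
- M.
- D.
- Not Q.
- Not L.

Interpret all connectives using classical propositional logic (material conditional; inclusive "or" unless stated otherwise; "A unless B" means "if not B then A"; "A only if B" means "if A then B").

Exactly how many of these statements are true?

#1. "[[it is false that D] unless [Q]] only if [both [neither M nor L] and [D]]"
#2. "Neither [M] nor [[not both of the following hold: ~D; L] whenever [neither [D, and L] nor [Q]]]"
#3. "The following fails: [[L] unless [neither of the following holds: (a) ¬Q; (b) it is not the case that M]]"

#1: Formalization: (not D or Q) -> ((M nor L) and D)

not D = not True = False
not D or Q = False or False = False
M nor L = True nor False = False
(M nor L) and D = False and True = False
(not D or Q) -> ((M nor L) and D) = False -> False = True
So #1 is true.

#2: In symbols: M nor (((D and L) nor Q) -> (not D nand L))

D and L = True and False = False
(D and L) nor Q = False nor False = True
not D = not True = False
not D nand L = False nand False = True
((D and L) nor Q) -> (not D nand L) = True -> True = True
M nor (((D and L) nor Q) -> (not D nand L)) = True nor True = False
Hence #2 is false.

#3: Parsed as not (L or (not Q nor not M))

not Q = not False = True
not M = not True = False
not Q nor not M = True nor False = False
L or (not Q nor not M) = False or False = False
not (L or (not Q nor not M)) = not False = True
So #3 is true.

True statements: 2.

2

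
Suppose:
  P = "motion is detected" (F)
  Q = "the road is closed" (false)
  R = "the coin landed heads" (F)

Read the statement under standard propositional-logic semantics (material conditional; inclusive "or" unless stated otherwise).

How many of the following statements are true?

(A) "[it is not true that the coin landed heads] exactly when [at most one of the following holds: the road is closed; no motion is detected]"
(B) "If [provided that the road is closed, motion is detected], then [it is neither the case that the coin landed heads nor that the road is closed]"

2

(A): Parsed as ¬R ↔ (Q ↑ ¬P)

¬R = ¬F = T
¬P = ¬F = T
Q ↑ ¬P = F ↑ T = T
¬R ↔ (Q ↑ ¬P) = T ↔ T = T
Hence (A) is true.

(B): Parsed as (Q → P) → (R ↓ Q)

Q → P = F → F = T
R ↓ Q = F ↓ F = T
(Q → P) → (R ↓ Q) = T → T = T
So (B) is true.

True statements: 2.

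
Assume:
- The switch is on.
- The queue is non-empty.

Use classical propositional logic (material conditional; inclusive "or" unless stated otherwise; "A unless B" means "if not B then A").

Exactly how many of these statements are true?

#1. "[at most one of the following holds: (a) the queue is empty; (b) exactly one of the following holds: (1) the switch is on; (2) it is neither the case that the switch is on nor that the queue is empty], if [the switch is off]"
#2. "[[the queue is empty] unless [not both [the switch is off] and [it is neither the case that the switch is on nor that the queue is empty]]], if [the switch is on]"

2

Let P = "the switch is on" (True), Q = "the queue is empty" (False).

#1: Formalization: not P -> (Q nand (P xor (P nor Q)))

not P = not True = False
P nor Q = True nor False = False
P xor (P nor Q) = True xor False = True
Q nand (P xor (P nor Q)) = False nand True = True
not P -> (Q nand (P xor (P nor Q))) = False -> True = True
Hence #1 is true.

#2: In symbols: P -> (Q or (not P nand (P nor Q)))

not P = not True = False
P nor Q = True nor False = False
not P nand (P nor Q) = False nand False = True
Q or (not P nand (P nor Q)) = False or True = True
P -> (Q or (not P nand (P nor Q))) = True -> True = True
Hence #2 is true.

2 of the 2 statements are true (#1, #2).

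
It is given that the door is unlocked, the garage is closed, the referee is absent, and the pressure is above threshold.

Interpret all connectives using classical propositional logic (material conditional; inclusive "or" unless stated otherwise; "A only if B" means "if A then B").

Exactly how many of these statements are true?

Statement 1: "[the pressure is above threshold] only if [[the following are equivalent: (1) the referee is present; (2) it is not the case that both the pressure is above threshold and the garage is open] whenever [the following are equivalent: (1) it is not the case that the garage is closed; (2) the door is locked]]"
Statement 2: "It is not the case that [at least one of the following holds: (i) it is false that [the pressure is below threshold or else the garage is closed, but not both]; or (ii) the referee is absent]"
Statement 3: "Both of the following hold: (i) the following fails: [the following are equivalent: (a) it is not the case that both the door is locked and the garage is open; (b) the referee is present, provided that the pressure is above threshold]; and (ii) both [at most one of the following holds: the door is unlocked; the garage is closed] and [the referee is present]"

0

Let M = "the pressure is above threshold" (T), L = "the garage is closed" (T), W = "the door is locked" (F), S = "the referee is present" (F).

Statement 1: Parsed as M → ((¬L ↔ W) → (S ↔ (M ↑ ¬L)))

¬L = ¬T = F
¬L ↔ W = F ↔ F = T
¬L = ¬T = F
M ↑ ¬L = T ↑ F = T
S ↔ (M ↑ ¬L) = F ↔ T = F
(¬L ↔ W) → (S ↔ (M ↑ ¬L)) = T → F = F
M → ((¬L ↔ W) → (S ↔ (M ↑ ¬L))) = T → F = F
Hence Statement 1 is false.

Statement 2: This is ¬(¬(¬M ⊕ L) ∨ ¬S).

¬M = ¬T = F
¬M ⊕ L = F ⊕ T = T
¬(¬M ⊕ L) = ¬T = F
¬S = ¬F = T
¬(¬M ⊕ L) ∨ ¬S = F ∨ T = T
¬(¬(¬M ⊕ L) ∨ ¬S) = ¬T = F
So Statement 2 is false.

Statement 3: Formalization: ¬((W ↑ ¬L) ↔ (M → S)) ∧ ((¬W ↑ L) ∧ S)

¬L = ¬T = F
W ↑ ¬L = F ↑ F = T
M → S = T → F = F
(W ↑ ¬L) ↔ (M → S) = T ↔ F = F
¬((W ↑ ¬L) ↔ (M → S)) = ¬F = T
¬W = ¬F = T
¬W ↑ L = T ↑ T = F
(¬W ↑ L) ∧ S = F ∧ F = F
¬((W ↑ ¬L) ↔ (M → S)) ∧ ((¬W ↑ L) ∧ S) = T ∧ F = F
So Statement 3 is false.

0 of the 3 statements are true (none).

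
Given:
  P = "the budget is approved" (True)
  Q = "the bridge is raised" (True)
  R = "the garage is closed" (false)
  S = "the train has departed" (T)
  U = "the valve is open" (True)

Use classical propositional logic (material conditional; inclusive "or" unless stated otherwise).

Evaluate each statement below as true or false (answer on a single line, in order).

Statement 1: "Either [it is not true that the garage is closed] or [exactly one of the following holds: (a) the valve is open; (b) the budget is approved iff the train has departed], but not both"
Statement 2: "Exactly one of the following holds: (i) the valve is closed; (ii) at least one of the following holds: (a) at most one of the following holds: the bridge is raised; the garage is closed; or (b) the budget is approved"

Statement 1 T / Statement 2 T

Statement 1: Formalization: ¬R ⊕ (U ⊕ (P ↔ S))

¬R = ¬F = T
P ↔ S = T ↔ T = T
U ⊕ (P ↔ S) = T ⊕ T = F
¬R ⊕ (U ⊕ (P ↔ S)) = T ⊕ F = T
So Statement 1 is true.

Statement 2: In symbols: ¬U ⊕ ((Q ↑ R) ∨ P)

¬U = ¬T = F
Q ↑ R = T ↑ F = T
(Q ↑ R) ∨ P = T ∨ T = T
¬U ⊕ ((Q ↑ R) ∨ P) = F ⊕ T = T
Hence Statement 2 is true.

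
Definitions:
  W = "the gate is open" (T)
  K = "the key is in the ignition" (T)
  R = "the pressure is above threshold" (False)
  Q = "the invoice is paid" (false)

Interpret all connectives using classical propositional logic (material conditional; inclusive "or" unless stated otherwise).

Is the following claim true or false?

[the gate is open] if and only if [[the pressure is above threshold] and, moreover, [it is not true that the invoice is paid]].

The statement is false.

Values: W=T, R=F, Q=F.
This is W <-> (R & ~Q).

~Q = ~F = T
R & ~Q = F & T = F
W <-> (R & ~Q) = T <-> F = F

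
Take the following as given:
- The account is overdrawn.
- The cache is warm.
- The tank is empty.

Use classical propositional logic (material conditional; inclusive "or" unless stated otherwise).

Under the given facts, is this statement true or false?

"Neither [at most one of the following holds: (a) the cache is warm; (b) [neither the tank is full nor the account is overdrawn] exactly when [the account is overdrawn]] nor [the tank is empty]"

The statement is false.

Let R = "the cache is warm" (T), D = "the tank is full" (F), H = "the account is overdrawn" (T).
Parsed as (R ↑ ((D ↓ H) ↔ H)) ↓ ¬D

D ↓ H = F ↓ T = F
(D ↓ H) ↔ H = F ↔ T = F
R ↑ ((D ↓ H) ↔ H) = T ↑ F = T
¬D = ¬F = T
(R ↑ ((D ↓ H) ↔ H)) ↓ ¬D = T ↓ T = F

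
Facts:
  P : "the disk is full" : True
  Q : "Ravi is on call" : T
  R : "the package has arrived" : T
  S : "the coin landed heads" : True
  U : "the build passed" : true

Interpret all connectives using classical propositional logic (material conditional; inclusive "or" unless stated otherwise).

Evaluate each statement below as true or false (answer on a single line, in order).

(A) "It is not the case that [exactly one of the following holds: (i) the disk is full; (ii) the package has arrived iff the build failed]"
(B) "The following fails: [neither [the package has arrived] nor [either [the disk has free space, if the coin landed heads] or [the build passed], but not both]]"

(A) false; (B) true

(A): Parsed as ~(P xor (R <-> ~U))

~U = ~T = F
R <-> ~U = T <-> F = F
P xor (R <-> ~U) = T xor F = T
~(P xor (R <-> ~U)) = ~T = F
Hence (A) is false.

(B): Formalization: ~(R nor ((S -> ~P) xor U))

~P = ~T = F
S -> ~P = T -> F = F
(S -> ~P) xor U = F xor T = T
R nor ((S -> ~P) xor U) = T nor T = F
~(R nor ((S -> ~P) xor U)) = ~F = T
So (B) is true.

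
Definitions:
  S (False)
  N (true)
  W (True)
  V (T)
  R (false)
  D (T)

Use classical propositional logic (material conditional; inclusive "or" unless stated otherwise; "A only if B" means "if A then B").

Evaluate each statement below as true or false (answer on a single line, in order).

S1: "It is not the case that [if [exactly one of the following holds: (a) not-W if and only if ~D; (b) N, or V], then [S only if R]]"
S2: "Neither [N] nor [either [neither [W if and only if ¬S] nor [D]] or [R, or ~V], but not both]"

S1: Formalization: ~(((~W <-> ~D) xor (N | V)) -> (S -> R))

~W = ~T = F
~D = ~T = F
~W <-> ~D = F <-> F = T
N | V = T | T = T
(~W <-> ~D) xor (N | V) = T xor T = F
S -> R = F -> F = T
((~W <-> ~D) xor (N | V)) -> (S -> R) = F -> T = T
~(((~W <-> ~D) xor (N | V)) -> (S -> R)) = ~T = F
Hence S1 is false.

S2: This is N nor (((W <-> ~S) nor D) xor (R | ~V)).

~S = ~F = T
W <-> ~S = T <-> T = T
(W <-> ~S) nor D = T nor T = F
~V = ~T = F
R | ~V = F | F = F
((W <-> ~S) nor D) xor (R | ~V) = F xor F = F
N nor (((W <-> ~S) nor D) xor (R | ~V)) = T nor F = F
Hence S2 is false.

S1 false, S2 false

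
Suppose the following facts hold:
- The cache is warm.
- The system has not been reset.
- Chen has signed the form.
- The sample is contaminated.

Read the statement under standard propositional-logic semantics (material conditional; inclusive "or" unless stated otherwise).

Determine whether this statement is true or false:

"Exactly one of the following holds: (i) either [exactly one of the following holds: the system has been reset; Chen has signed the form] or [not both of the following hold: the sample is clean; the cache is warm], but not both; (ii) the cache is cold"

Let H = "the system has been reset" (F), S = "Chen has signed the form" (T), N = "the sample is contaminated" (T), R = "the cache is warm" (T).
This is ((H xor S) xor (~N nand R)) xor ~R.

H xor S = F xor T = T
~N = ~T = F
~N nand R = F nand T = T
(H xor S) xor (~N nand R) = T xor T = F
~R = ~T = F
((H xor S) xor (~N nand R)) xor ~R = F xor F = F

False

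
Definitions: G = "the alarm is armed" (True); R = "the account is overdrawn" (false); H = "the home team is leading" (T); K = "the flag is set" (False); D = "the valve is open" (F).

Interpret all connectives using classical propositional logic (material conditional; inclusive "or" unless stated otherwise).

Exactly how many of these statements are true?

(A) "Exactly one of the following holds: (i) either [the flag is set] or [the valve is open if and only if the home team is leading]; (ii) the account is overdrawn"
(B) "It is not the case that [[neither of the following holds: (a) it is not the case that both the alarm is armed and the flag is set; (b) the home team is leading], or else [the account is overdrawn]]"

(A): In symbols: (K or (D iff H)) xor R

D iff H = False iff True = False
K or (D iff H) = False or False = False
(K or (D iff H)) xor R = False xor False = False
So (A) is false.

(B): In symbols: not (((G nand K) nor H) or R)

G nand K = True nand False = True
(G nand K) nor H = True nor True = False
((G nand K) nor H) or R = False or False = False
not (((G nand K) nor H) or R) = not False = True
Hence (B) is true.

1 of the 2 statements is true ((B)).

1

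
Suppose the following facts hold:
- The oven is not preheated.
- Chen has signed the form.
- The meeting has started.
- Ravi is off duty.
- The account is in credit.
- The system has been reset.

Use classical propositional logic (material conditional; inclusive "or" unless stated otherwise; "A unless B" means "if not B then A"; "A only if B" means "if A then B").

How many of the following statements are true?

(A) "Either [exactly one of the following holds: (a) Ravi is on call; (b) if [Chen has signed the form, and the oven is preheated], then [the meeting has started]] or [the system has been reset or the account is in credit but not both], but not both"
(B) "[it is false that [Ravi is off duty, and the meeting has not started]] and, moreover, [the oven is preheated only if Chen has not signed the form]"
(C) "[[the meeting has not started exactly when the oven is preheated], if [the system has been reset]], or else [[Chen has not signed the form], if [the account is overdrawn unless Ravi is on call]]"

3

Let U = "Ravi is on call" (F), W = "Chen has signed the form" (T), G = "the oven is preheated" (F), L = "the meeting has started" (T), Q = "the system has been reset" (T), V = "the account is overdrawn" (F).

(A): Parsed as (U ⊕ ((W ∧ G) → L)) ⊕ (Q ⊕ ¬V)

W ∧ G = T ∧ F = F
(W ∧ G) → L = F → T = T
U ⊕ ((W ∧ G) → L) = F ⊕ T = T
¬V = ¬F = T
Q ⊕ ¬V = T ⊕ T = F
(U ⊕ ((W ∧ G) → L)) ⊕ (Q ⊕ ¬V) = T ⊕ F = T
Hence (A) is true.

(B): Parsed as ¬(¬U ∧ ¬L) ∧ (G → ¬W)

¬U = ¬F = T
¬L = ¬T = F
¬U ∧ ¬L = T ∧ F = F
¬(¬U ∧ ¬L) = ¬F = T
¬W = ¬T = F
G → ¬W = F → F = T
¬(¬U ∧ ¬L) ∧ (G → ¬W) = T ∧ T = T
Hence (B) is true.

(C): In symbols: (Q → (¬L ↔ G)) ∨ ((V ∨ U) → ¬W)

¬L = ¬T = F
¬L ↔ G = F ↔ F = T
Q → (¬L ↔ G) = T → T = T
V ∨ U = F ∨ F = F
¬W = ¬T = F
(V ∨ U) → ¬W = F → F = T
(Q → (¬L ↔ G)) ∨ ((V ∨ U) → ¬W) = T ∨ T = T
Hence (C) is true.

3 of the 3 statements are true ((A), (B), (C)).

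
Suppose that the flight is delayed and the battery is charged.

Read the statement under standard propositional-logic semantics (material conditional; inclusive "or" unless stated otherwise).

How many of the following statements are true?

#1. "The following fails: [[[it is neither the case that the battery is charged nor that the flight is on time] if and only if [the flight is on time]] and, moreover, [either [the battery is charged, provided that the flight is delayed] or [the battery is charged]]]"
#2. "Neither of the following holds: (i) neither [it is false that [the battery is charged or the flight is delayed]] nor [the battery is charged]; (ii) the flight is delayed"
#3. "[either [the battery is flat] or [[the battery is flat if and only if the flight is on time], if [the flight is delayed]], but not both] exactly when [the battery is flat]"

Let Q = "the battery is charged" (True), P = "the flight is delayed" (True).

#1: This is not (((Q nor not P) iff not P) and ((P -> Q) or Q)).

not P = not True = False
Q nor not P = True nor False = False
not P = not True = False
(Q nor not P) iff not P = False iff False = True
P -> Q = True -> True = True
(P -> Q) or Q = True or True = True
((Q nor not P) iff not P) and ((P -> Q) or Q) = True and True = True
not (((Q nor not P) iff not P) and ((P -> Q) or Q)) = not True = False
Hence #1 is false.

#2: Parsed as (not (Q or P) nor Q) nor P

Q or P = True or True = True
not (Q or P) = not True = False
not (Q or P) nor Q = False nor True = False
(not (Q or P) nor Q) nor P = False nor True = False
So #2 is false.

#3: Formalization: (not Q xor (P -> (not Q iff not P))) iff not Q

not Q = not True = False
not Q = not True = False
not P = not True = False
not Q iff not P = False iff False = True
P -> (not Q iff not P) = True -> True = True
not Q xor (P -> (not Q iff not P)) = False xor True = True
not Q = not True = False
(not Q xor (P -> (not Q iff not P))) iff not Q = True iff False = False
Thus #3 is false.

Count: 0.

0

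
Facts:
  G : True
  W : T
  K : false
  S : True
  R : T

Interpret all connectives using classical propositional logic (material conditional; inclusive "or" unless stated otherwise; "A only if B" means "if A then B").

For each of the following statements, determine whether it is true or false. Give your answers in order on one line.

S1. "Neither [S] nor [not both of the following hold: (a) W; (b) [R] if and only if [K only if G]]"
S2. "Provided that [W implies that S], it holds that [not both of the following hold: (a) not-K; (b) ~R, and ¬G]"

S1 false; S2 true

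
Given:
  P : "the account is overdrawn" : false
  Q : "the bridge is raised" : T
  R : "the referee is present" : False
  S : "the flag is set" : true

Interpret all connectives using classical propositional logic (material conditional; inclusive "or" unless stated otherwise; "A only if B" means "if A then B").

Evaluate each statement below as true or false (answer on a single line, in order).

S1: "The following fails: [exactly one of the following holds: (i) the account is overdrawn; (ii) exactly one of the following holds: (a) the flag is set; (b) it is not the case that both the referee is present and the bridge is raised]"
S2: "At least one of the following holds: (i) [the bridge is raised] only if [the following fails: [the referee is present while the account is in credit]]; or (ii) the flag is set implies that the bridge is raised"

S1: Parsed as not (P xor (S xor (R nand Q)))

R nand Q = False nand True = True
S xor (R nand Q) = True xor True = False
P xor (S xor (R nand Q)) = False xor False = False
not (P xor (S xor (R nand Q))) = not False = True
Hence S1 is true.

S2: Formalization: (Q -> not (R and not P)) or (S -> Q)

not P = not False = True
R and not P = False and True = False
not (R and not P) = not False = True
Q -> not (R and not P) = True -> True = True
S -> Q = True -> True = True
(Q -> not (R and not P)) or (S -> Q) = True or True = True
Thus S2 is true.

S1 T; S2 T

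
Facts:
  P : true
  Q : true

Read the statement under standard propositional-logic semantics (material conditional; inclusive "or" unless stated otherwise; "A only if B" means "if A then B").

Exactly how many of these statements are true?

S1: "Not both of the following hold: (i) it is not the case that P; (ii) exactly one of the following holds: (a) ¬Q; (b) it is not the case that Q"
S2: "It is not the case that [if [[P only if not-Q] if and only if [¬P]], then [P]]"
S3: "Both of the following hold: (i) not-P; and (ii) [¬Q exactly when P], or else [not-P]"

1

S1: Formalization: not P nand (not Q xor not Q)

not P = not True = False
not Q = not True = False
not Q = not True = False
not Q xor not Q = False xor False = False
not P nand (not Q xor not Q) = False nand False = True
So S1 is true.

S2: This is not (((P -> not Q) iff not P) -> P).

not Q = not True = False
P -> not Q = True -> False = False
not P = not True = False
(P -> not Q) iff not P = False iff False = True
((P -> not Q) iff not P) -> P = True -> True = True
not (((P -> not Q) iff not P) -> P) = not True = False
So S2 is false.

S3: Parsed as not P and ((not Q iff P) or not P)

not P = not True = False
not Q = not True = False
not Q iff P = False iff True = False
not P = not True = False
(not Q iff P) or not P = False or False = False
not P and ((not Q iff P) or not P) = False and False = False
Hence S3 is false.

True statements: 1 (S1).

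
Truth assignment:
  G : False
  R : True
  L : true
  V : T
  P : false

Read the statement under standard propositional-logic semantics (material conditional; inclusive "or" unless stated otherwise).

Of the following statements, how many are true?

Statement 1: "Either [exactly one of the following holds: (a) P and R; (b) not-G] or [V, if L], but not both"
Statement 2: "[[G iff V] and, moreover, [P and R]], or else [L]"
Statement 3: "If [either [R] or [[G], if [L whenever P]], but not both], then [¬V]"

1

Statement 1: In symbols: ((P ∧ R) ⊕ ¬G) ⊕ (L → V)

P ∧ R = F ∧ T = F
¬G = ¬F = T
(P ∧ R) ⊕ ¬G = F ⊕ T = T
L → V = T → T = T
((P ∧ R) ⊕ ¬G) ⊕ (L → V) = T ⊕ T = F
Thus Statement 1 is false.

Statement 2: In symbols: ((G ↔ V) ∧ (P ∧ R)) ∨ L

G ↔ V = F ↔ T = F
P ∧ R = F ∧ T = F
(G ↔ V) ∧ (P ∧ R) = F ∧ F = F
((G ↔ V) ∧ (P ∧ R)) ∨ L = F ∨ T = T
So Statement 2 is true.

Statement 3: In symbols: (R ⊕ ((P → L) → G)) → ¬V

P → L = F → T = T
(P → L) → G = T → F = F
R ⊕ ((P → L) → G) = T ⊕ F = T
¬V = ¬T = F
(R ⊕ ((P → L) → G)) → ¬V = T → F = F
Hence Statement 3 is false.

1 of the 3 statements is true (Statement 2).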